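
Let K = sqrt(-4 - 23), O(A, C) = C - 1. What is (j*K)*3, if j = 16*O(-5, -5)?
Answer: -864*I*sqrt(3) ≈ -1496.5*I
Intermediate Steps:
O(A, C) = -1 + C
j = -96 (j = 16*(-1 - 5) = 16*(-6) = -96)
K = 3*I*sqrt(3) (K = sqrt(-27) = 3*I*sqrt(3) ≈ 5.1962*I)
(j*K)*3 = -288*I*sqrt(3)*3 = -864*I*sqrt(3)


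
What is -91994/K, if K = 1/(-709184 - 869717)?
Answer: 145249418594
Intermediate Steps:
K = -1/1578901 (K = 1/(-1578901) = -1/1578901 ≈ -6.3335e-7)
-91994/K = -91994/(-1/1578901) = -91994*(-1578901) = 145249418594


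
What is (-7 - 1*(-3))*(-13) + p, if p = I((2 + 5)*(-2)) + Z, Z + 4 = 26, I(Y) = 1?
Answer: 75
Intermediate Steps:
Z = 22 (Z = -4 + 26 = 22)
p = 23 (p = 1 + 22 = 23)
(-7 - 1*(-3))*(-13) + p = (-7 - 1*(-3))*(-13) + 23 = (-7 + 3)*(-13) + 23 = -4*(-13) + 23 = 52 + 23 = 75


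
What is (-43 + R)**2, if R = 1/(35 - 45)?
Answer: 185761/100 ≈ 1857.6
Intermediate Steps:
R = -1/10 (R = 1/(-10) = -1/10 ≈ -0.10000)
(-43 + R)**2 = (-43 - 1/10)**2 = (-431/10)**2 = 185761/100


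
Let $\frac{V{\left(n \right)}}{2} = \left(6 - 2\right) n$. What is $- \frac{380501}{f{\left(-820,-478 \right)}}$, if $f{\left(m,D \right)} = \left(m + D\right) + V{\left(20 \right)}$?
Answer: $\frac{380501}{1138} \approx 334.36$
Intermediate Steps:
$V{\left(n \right)} = 8 n$ ($V{\left(n \right)} = 2 \left(6 - 2\right) n = 2 \cdot 4 n = 8 n$)
$f{\left(m,D \right)} = 160 + D + m$ ($f{\left(m,D \right)} = \left(m + D\right) + 8 \cdot 20 = \left(D + m\right) + 160 = 160 + D + m$)
$- \frac{380501}{f{\left(-820,-478 \right)}} = - \frac{380501}{160 - 478 - 820} = - \frac{380501}{-1138} = \left(-380501\right) \left(- \frac{1}{1138}\right) = \frac{380501}{1138}$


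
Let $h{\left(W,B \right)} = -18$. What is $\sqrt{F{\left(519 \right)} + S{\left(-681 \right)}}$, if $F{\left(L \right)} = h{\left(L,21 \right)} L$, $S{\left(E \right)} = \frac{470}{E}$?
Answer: $\frac{2 i \sqrt{1083193833}}{681} \approx 96.658 i$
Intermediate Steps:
$F{\left(L \right)} = - 18 L$
$\sqrt{F{\left(519 \right)} + S{\left(-681 \right)}} = \sqrt{\left(-18\right) 519 + \frac{470}{-681}} = \sqrt{-9342 + 470 \left(- \frac{1}{681}\right)} = \sqrt{-9342 - \frac{470}{681}} = \sqrt{- \frac{6362372}{681}} = \frac{2 i \sqrt{1083193833}}{681}$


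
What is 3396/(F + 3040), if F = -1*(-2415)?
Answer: 3396/5455 ≈ 0.62255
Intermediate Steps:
F = 2415
3396/(F + 3040) = 3396/(2415 + 3040) = 3396/5455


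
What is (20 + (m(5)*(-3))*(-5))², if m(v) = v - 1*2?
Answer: 4225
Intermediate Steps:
m(v) = -2 + v (m(v) = v - 2 = -2 + v)
(20 + (m(5)*(-3))*(-5))² = (20 + ((-2 + 5)*(-3))*(-5))² = (20 + (3*(-3))*(-5))² = (20 - 9*(-5))² = (20 + 45)² = 65² = 4225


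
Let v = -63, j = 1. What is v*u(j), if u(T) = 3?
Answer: -189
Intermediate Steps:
v*u(j) = -63*3 = -189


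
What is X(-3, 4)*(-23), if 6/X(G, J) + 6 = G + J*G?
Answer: 46/7 ≈ 6.5714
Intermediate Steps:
X(G, J) = 6/(-6 + G + G*J) (X(G, J) = 6/(-6 + (G + J*G)) = 6/(-6 + (G + G*J)) = 6/(-6 + G + G*J))
X(-3, 4)*(-23) = (6/(-6 - 3 - 3*4))*(-23) = (6/(-6 - 3 - 12))*(-23) = (6/(-21))*(-23) = (6*(-1/21))*(-23) = -2/7*(-23) = 46/7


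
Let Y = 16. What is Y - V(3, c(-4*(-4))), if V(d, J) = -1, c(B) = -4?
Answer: 17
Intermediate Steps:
Y - V(3, c(-4*(-4))) = 16 - 1*(-1) = 16 + 1 = 17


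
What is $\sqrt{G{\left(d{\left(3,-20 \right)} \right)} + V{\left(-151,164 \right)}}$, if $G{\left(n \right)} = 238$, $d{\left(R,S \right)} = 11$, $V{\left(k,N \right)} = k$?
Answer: $\sqrt{87} \approx 9.3274$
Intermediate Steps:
$\sqrt{G{\left(d{\left(3,-20 \right)} \right)} + V{\left(-151,164 \right)}} = \sqrt{238 - 151} = \sqrt{87}$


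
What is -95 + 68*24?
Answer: 1537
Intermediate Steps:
-95 + 68*24 = -95 + 1632 = 1537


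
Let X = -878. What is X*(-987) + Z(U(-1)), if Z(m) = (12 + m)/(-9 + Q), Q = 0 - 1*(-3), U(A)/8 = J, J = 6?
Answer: 866576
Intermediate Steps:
U(A) = 48 (U(A) = 8*6 = 48)
Q = 3 (Q = 0 + 3 = 3)
Z(m) = -2 - m/6 (Z(m) = (12 + m)/(-9 + 3) = (12 + m)/(-6) = (12 + m)*(-1/6) = -2 - m/6)
X*(-987) + Z(U(-1)) = -878*(-987) + (-2 - 1/6*48) = 866586 + (-2 - 8) = 866586 - 10 = 866576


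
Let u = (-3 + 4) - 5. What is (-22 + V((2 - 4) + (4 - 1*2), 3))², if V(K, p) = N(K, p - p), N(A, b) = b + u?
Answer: 676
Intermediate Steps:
u = -4 (u = 1 - 5 = -4)
N(A, b) = -4 + b (N(A, b) = b - 4 = -4 + b)
V(K, p) = -4 (V(K, p) = -4 + (p - p) = -4 + 0 = -4)
(-22 + V((2 - 4) + (4 - 1*2), 3))² = (-22 - 4)² = (-26)² = 676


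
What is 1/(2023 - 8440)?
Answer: -1/6417 ≈ -0.00015584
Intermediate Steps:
1/(2023 - 8440) = 1/(-6417) = -1/6417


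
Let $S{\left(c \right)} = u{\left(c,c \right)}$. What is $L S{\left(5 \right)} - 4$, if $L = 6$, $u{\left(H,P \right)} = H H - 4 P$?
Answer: $26$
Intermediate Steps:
$u{\left(H,P \right)} = H^{2} - 4 P$
$S{\left(c \right)} = c^{2} - 4 c$
$L S{\left(5 \right)} - 4 = 6 \cdot 5 \left(-4 + 5\right) - 4 = 6 \cdot 5 \cdot 1 - 4 = 6 \cdot 5 - 4 = 30 - 4 = 26$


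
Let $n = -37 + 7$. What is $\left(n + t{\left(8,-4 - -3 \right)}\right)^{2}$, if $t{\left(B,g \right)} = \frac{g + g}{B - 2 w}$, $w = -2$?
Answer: $\frac{32761}{36} \approx 910.03$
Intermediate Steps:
$t{\left(B,g \right)} = \frac{2 g}{4 + B}$ ($t{\left(B,g \right)} = \frac{g + g}{B - -4} = \frac{2 g}{B + 4} = \frac{2 g}{4 + B}$)
$n = -30$
$\left(n + t{\left(8,-4 - -3 \right)}\right)^{2} = \left(-30 + \frac{2 \left(-4 - -3\right)}{4 + 8}\right)^{2} = \left(-30 + \frac{2 \left(-4 + 3\right)}{12}\right)^{2} = \left(-30 + 2 \left(-1\right) \frac{1}{12}\right)^{2} = \left(-30 - \frac{1}{6}\right)^{2} = \left(- \frac{181}{6}\right)^{2} = \frac{32761}{36}$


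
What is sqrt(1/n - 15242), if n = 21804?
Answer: I*sqrt(1811566626717)/10902 ≈ 123.46*I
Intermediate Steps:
sqrt(1/n - 15242) = sqrt(1/21804 - 15242) = sqrt(-332336567/21804) = I*sqrt(1811566626717)/10902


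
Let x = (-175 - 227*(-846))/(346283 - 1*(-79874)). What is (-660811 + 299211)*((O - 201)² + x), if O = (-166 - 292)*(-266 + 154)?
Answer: -402304467515307187200/426157 ≈ -9.4403e+14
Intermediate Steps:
O = 51296 (O = -458*(-112) = 51296)
x = 191867/426157 (x = (-175 + 192042)/(346283 + 79874) = 191867/426157 ≈ 0.45023)
(-660811 + 299211)*((O - 201)² + x) = (-660811 + 299211)*((51296 - 201)² + 191867/426157) = -361600*(51095² + 191867/426157) = -361600*(2610699025 + 191867/426157) = -361600*1112567664588792/426157 = -402304467515307187200/426157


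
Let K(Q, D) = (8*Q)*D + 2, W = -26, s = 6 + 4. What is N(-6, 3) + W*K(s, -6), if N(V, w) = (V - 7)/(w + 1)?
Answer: 49699/4 ≈ 12425.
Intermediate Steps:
N(V, w) = (-7 + V)/(1 + w)
s = 10
K(Q, D) = 2 + 8*D*Q (K(Q, D) = 8*D*Q + 2 = 2 + 8*D*Q)
N(-6, 3) + W*K(s, -6) = (-7 - 6)/(1 + 3) - 26*(2 + 8*(-6)*10) = -13/4 - 26*(2 - 480) = (1/4)*(-13) - 26*(-478) = -13/4 + 12428 = 49699/4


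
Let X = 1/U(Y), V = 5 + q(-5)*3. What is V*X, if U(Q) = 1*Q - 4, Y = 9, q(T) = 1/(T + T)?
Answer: 47/50 ≈ 0.94000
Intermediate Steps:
q(T) = 1/(2*T)
V = 47/10 (V = 5 + ((½)/(-5))*3 = 5 + ((½)*(-⅕))*3 = 5 - ⅒*3 = 5 - 3/10 = 47/10 ≈ 4.7000)
U(Q) = -4 + Q (U(Q) = Q - 4 = -4 + Q)
X = ⅕ (X = 1/(-4 + 9) = 1/5 = ⅕ ≈ 0.20000)
V*X = (47/10)*(⅕) = 47/50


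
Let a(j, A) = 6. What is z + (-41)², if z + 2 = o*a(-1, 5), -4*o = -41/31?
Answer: 104221/62 ≈ 1681.0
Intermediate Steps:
o = 41/124 (o = -(-41)/(4*31) = -¼*(-41/31) = 41/124 ≈ 0.33065)
z = -1/62 (z = -2 + (41/124)*6 = -2 + 123/62 = -1/62 ≈ -0.016129)
z + (-41)² = -1/62 + (-41)² = -1/62 + 1681 = 104221/62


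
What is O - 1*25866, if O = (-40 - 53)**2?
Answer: -17217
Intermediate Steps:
O = 8649 (O = (-93)**2 = 8649)
O - 1*25866 = 8649 - 1*25866 = 8649 - 25866 = -17217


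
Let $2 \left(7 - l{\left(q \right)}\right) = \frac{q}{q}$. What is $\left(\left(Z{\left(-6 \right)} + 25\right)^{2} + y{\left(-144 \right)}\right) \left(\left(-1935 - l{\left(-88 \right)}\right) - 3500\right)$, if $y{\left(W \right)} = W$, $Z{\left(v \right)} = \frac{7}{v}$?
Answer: $- \frac{166128995}{72} \approx -2.3073 \cdot 10^{6}$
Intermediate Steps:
$l{\left(q \right)} = \frac{13}{2}$ ($l{\left(q \right)} = 7 - \frac{q \frac{1}{q}}{2} = 7 - \frac{1}{2} = \frac{13}{2}$)
$\left(\left(Z{\left(-6 \right)} + 25\right)^{2} + y{\left(-144 \right)}\right) \left(\left(-1935 - l{\left(-88 \right)}\right) - 3500\right) = \left(\left(\frac{7}{-6} + 25\right)^{2} - 144\right) \left(\left(-1935 - \frac{13}{2}\right) - 3500\right) = \left(\left(7 \left(- \frac{1}{6}\right) + 25\right)^{2} - 144\right) \left(\left(-1935 - \frac{13}{2}\right) - 3500\right) = \left(\left(- \frac{7}{6} + 25\right)^{2} - 144\right) \left(- \frac{3883}{2} - 3500\right) = \left(\left(\frac{143}{6}\right)^{2} - 144\right) \left(- \frac{10883}{2}\right) = \left(\frac{20449}{36} - 144\right) \left(- \frac{10883}{2}\right) = \frac{15265}{36} \left(- \frac{10883}{2}\right) = - \frac{166128995}{72}$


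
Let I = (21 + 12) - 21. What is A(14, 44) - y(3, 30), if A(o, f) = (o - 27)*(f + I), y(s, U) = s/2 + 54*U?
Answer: -4699/2 ≈ -2349.5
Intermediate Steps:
y(s, U) = s/2 + 54*U
I = 12 (I = 33 - 21 = 12)
A(o, f) = (-27 + o)*(12 + f) (A(o, f) = (o - 27)*(f + 12) = (-27 + o)*(12 + f))
A(14, 44) - y(3, 30) = (-324 - 27*44 + 12*14 + 44*14) - ((½)*3 + 54*30) = (-324 - 1188 + 168 + 616) - (3/2 + 1620) = -728 - 1*3243/2 = -728 - 3243/2 = -4699/2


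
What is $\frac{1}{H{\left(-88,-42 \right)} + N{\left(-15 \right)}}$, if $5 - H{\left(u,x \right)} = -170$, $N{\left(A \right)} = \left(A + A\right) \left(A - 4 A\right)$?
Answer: $- \frac{1}{1175} \approx -0.00085106$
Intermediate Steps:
$N{\left(A \right)} = - 6 A^{2}$ ($N{\left(A \right)} = 2 A \left(- 3 A\right) = - 6 A^{2}$)
$H{\left(u,x \right)} = 175$ ($H{\left(u,x \right)} = 5 - -170 = 5 + 170 = 175$)
$\frac{1}{H{\left(-88,-42 \right)} + N{\left(-15 \right)}} = \frac{1}{175 - 6 \left(-15\right)^{2}} = \frac{1}{175 - 1350} = \frac{1}{-1175} = - \frac{1}{1175}$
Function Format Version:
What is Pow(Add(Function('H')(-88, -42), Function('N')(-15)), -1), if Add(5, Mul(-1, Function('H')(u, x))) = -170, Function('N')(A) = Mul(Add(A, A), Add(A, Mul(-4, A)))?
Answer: Rational(-1, 1175) ≈ -0.00085106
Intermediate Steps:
Function('N')(A) = Mul(-6, Pow(A, 2)) (Function('N')(A) = Mul(Mul(2, A), Mul(-3, A)) = Mul(-6, Pow(A, 2)))
Function('H')(u, x) = 175 (Function('H')(u, x) = Add(5, Mul(-1, -170)) = Add(5, 170) = 175)
Pow(Add(Function('H')(-88, -42), Function('N')(-15)), -1) = Pow(Add(175, Mul(-6, Pow(-15, 2))), -1) = Pow(Add(175, Mul(-6, 225)), -1) = Pow(Add(175, -1350), -1) = Pow(-1175, -1) = Rational(-1, 1175)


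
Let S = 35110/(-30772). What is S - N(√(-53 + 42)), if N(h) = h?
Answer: -17555/15386 - I*√11 ≈ -1.141 - 3.3166*I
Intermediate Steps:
S = -17555/15386 (S = 35110*(-1/30772) = -17555/15386 ≈ -1.1410)
S - N(√(-53 + 42)) = -17555/15386 - √(-53 + 42) = -17555/15386 - √(-11) = -17555/15386 - I*√11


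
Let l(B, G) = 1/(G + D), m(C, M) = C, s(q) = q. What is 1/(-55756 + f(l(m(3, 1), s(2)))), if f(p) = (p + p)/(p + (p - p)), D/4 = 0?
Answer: -1/55754 ≈ -1.7936e-5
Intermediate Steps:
D = 0 (D = 4*0 = 0)
l(B, G) = 1/G (l(B, G) = 1/(G + 0) = 1/G)
f(p) = 2 (f(p) = (2*p)/(p + 0) = (2*p)/p = 2)
1/(-55756 + f(l(m(3, 1), s(2)))) = 1/(-55756 + 2) = 1/(-55754) = -1/55754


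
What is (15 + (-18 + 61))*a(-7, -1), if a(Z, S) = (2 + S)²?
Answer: 58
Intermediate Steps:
(15 + (-18 + 61))*a(-7, -1) = (15 + (-18 + 61))*(2 - 1)² = (15 + 43)*1² = 58*1 = 58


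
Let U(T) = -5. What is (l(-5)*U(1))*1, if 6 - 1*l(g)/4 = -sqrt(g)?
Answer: -120 - 20*I*sqrt(5) ≈ -120.0 - 44.721*I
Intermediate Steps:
l(g) = 24 + 4*sqrt(g) (l(g) = 24 - (-4)*sqrt(g) = 24 + 4*sqrt(g))
(l(-5)*U(1))*1 = ((24 + 4*sqrt(-5))*(-5))*1 = ((24 + 4*(I*sqrt(5)))*(-5))*1 = ((24 + 4*I*sqrt(5))*(-5))*1 = (-120 - 20*I*sqrt(5))*1 = -120 - 20*I*sqrt(5)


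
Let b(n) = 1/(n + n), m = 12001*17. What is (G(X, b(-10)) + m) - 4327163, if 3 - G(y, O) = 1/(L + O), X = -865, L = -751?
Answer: -61933730983/15021 ≈ -4.1231e+6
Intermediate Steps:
m = 204017
b(n) = 1/(2*n)
G(y, O) = 3 - 1/(-751 + O)
(G(X, b(-10)) + m) - 4327163 = ((-2254 + 3*((½)/(-10)))/(-751 + (½)/(-10)) + 204017) - 4327163 = ((-2254 + 3*((½)*(-⅒)))/(-751 + (½)*(-⅒)) + 204017) - 4327163 = ((-2254 + 3*(-1/20))/(-751 - 1/20) + 204017) - 4327163 = ((-2254 - 3/20)/(-15021/20) + 204017) - 4327163 = (-20/15021*(-45083/20) + 204017) - 4327163 = (45083/15021 + 204017) - 4327163 = 3064584440/15021 - 4327163 = -61933730983/15021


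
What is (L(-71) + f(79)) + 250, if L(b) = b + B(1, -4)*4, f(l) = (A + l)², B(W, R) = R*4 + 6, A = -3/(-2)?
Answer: 26477/4 ≈ 6619.3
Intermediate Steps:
A = 3/2 (A = -3*(-½) = 3/2 ≈ 1.5000)
B(W, R) = 6 + 4*R (B(W, R) = 4*R + 6 = 6 + 4*R)
f(l) = (3/2 + l)²
L(b) = -40 + b (L(b) = b + (6 + 4*(-4))*4 = b + (6 - 16)*4 = b - 10*4 = b - 40 = -40 + b)
(L(-71) + f(79)) + 250 = ((-40 - 71) + (3 + 2*79)²/4) + 250 = (-111 + (3 + 158)²/4) + 250 = (-111 + (¼)*161²) + 250 = (-111 + (¼)*25921) + 250 = (-111 + 25921/4) + 250 = 25477/4 + 250 = 26477/4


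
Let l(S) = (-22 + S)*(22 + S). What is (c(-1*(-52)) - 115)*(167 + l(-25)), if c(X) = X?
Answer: -19404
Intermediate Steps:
(c(-1*(-52)) - 115)*(167 + l(-25)) = (-1*(-52) - 115)*(167 + (-484 + (-25)²)) = (52 - 115)*(167 + (-484 + 625)) = -63*(167 + 141) = -63*308 = -19404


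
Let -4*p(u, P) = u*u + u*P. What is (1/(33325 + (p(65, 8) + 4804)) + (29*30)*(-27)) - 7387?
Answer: -4562725163/147771 ≈ -30877.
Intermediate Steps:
p(u, P) = -u²/4 - P*u/4 (p(u, P) = -(u*u + u*P)/4 = -(u² + P*u)/4 = -u²/4 - P*u/4)
(1/(33325 + (p(65, 8) + 4804)) + (29*30)*(-27)) - 7387 = (1/(33325 + (-¼*65*(8 + 65) + 4804)) + (29*30)*(-27)) - 7387 = (1/(33325 + (-¼*65*73 + 4804)) + 870*(-27)) - 7387 = (1/(33325 + (-4745/4 + 4804)) - 23490) - 7387 = (1/(33325 + 14471/4) - 23490) - 7387 = (1/(147771/4) - 23490) - 7387 = (4/147771 - 23490) - 7387 = -3471140786/147771 - 7387 = -4562725163/147771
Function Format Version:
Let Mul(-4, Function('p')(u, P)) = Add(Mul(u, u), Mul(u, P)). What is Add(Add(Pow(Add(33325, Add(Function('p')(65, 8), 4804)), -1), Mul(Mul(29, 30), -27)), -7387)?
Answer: Rational(-4562725163, 147771) ≈ -30877.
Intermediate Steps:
Function('p')(u, P) = Add(Mul(Rational(-1, 4), Pow(u, 2)), Mul(Rational(-1, 4), P, u)) (Function('p')(u, P) = Mul(Rational(-1, 4), Add(Mul(u, u), Mul(u, P))) = Mul(Rational(-1, 4), Add(Pow(u, 2), Mul(P, u))) = Add(Mul(Rational(-1, 4), Pow(u, 2)), Mul(Rational(-1, 4), P, u)))
Add(Add(Pow(Add(33325, Add(Function('p')(65, 8), 4804)), -1), Mul(Mul(29, 30), -27)), -7387) = Add(Add(Pow(Add(33325, Add(Mul(Rational(-1, 4), 65, Add(8, 65)), 4804)), -1), Mul(Mul(29, 30), -27)), -7387) = Add(Add(Pow(Add(33325, Add(Mul(Rational(-1, 4), 65, 73), 4804)), -1), Mul(870, -27)), -7387) = Add(Add(Pow(Add(33325, Add(Rational(-4745, 4), 4804)), -1), -23490), -7387) = Add(Add(Pow(Add(33325, Rational(14471, 4)), -1), -23490), -7387) = Add(Add(Pow(Rational(147771, 4), -1), -23490), -7387) = Add(Add(Rational(4, 147771), -23490), -7387) = Add(Rational(-3471140786, 147771), -7387) = Rational(-4562725163, 147771)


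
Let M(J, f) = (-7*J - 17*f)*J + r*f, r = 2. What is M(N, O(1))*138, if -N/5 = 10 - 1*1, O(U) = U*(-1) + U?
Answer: -1956150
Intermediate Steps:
O(U) = 0 (O(U) = -U + U = 0)
N = -45 (N = -5*(10 - 1*1) = -5*(10 - 1) = -5*9 = -45)
M(J, f) = 2*f + J*(-17*f - 7*J) (M(J, f) = (-7*J - 17*f)*J + 2*f = (-17*f - 7*J)*J + 2*f = J*(-17*f - 7*J) + 2*f = 2*f + J*(-17*f - 7*J))
M(N, O(1))*138 = (-7*(-45)² + 2*0 - 17*(-45)*0)*138 = (-7*2025 + 0 + 0)*138 = (-14175 + 0 + 0)*138 = -14175*138 = -1956150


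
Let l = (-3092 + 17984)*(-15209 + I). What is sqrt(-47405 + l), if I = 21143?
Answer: sqrt(88321723) ≈ 9398.0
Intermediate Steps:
l = 88369128 (l = (-3092 + 17984)*(-15209 + 21143) = 14892*5934 = 88369128)
sqrt(-47405 + l) = sqrt(-47405 + 88369128) = sqrt(88321723)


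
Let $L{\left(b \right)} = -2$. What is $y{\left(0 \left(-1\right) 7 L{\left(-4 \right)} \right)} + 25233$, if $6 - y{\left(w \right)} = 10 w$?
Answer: $25239$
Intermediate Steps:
$y{\left(w \right)} = 6 - 10 w$
$y{\left(0 \left(-1\right) 7 L{\left(-4 \right)} \right)} + 25233 = \left(6 - 10 \cdot 0 \left(-1\right) 7 \left(-2\right)\right) + 25233 = \left(6 - 10 \cdot 0 \cdot 7 \left(-2\right)\right) + 25233 = \left(6 - 10 \cdot 0 \left(-2\right)\right) + 25233 = \left(6 - 0\right) + 25233 = \left(6 + 0\right) + 25233 = 6 + 25233 = 25239$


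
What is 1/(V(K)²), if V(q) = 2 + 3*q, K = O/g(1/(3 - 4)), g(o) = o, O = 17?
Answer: 1/2401 ≈ 0.00041649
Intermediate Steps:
K = -17 (K = 17/(1/(3 - 4)) = 17/(1/(-1)) = 17/(-1) = 17*(-1) = -17)
1/(V(K)²) = 1/((2 + 3*(-17))²) = 1/((2 - 51)²) = 1/((-49)²) = 1/2401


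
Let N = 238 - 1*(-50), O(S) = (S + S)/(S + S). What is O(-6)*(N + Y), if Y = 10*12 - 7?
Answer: 401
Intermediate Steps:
Y = 113 (Y = 120 - 7 = 113)
O(S) = 1 (O(S) = (2*S)/((2*S)) = (2*S)*(1/(2*S)) = 1)
N = 288 (N = 238 + 50 = 288)
O(-6)*(N + Y) = 1*(288 + 113) = 1*401 = 401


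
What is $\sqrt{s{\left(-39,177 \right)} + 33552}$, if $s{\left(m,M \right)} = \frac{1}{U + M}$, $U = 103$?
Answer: $\frac{11 \sqrt{5434870}}{140} \approx 183.17$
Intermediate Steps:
$s{\left(m,M \right)} = \frac{1}{103 + M}$
$\sqrt{s{\left(-39,177 \right)} + 33552} = \sqrt{\frac{1}{103 + 177} + 33552} = \sqrt{\frac{1}{280} + 33552} = \sqrt{\frac{9394561}{280}} = \frac{11 \sqrt{5434870}}{140}$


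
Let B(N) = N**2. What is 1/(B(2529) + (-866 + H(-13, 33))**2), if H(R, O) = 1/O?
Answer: 1089/7781715778 ≈ 1.3994e-7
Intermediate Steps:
1/(B(2529) + (-866 + H(-13, 33))**2) = 1/(2529**2 + (-866 + 1/33)**2) = 1/(6395841 + (-866 + 1/33)**2) = 1/(6395841 + (-28577/33)**2) = 1/(6395841 + 816644929/1089) = 1/(7781715778/1089) = 1089/7781715778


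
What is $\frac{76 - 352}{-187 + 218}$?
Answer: $- \frac{276}{31} \approx -8.9032$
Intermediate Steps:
$\frac{76 - 352}{-187 + 218} = - \frac{276}{31}$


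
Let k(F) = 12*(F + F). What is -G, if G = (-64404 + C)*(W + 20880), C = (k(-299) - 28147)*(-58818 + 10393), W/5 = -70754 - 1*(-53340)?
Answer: 113214809341490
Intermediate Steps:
k(F) = 24*F (k(F) = 12*(2*F) = 24*F)
W = -87070 (W = 5*(-70754 - 1*(-53340)) = 5*(-70754 + 53340) = 5*(-17414) = -87070)
C = 1710516275 (C = (24*(-299) - 28147)*(-58818 + 10393) = (-7176 - 28147)*(-48425) = -35323*(-48425) = 1710516275)
G = -113214809341490 (G = (-64404 + 1710516275)*(-87070 + 20880) = 1710451871*(-66190) = -113214809341490)
-G = -1*(-113214809341490) = 113214809341490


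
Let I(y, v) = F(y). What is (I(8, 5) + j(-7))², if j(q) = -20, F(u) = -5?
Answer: 625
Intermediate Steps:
I(y, v) = -5
(I(8, 5) + j(-7))² = (-5 - 20)² = (-25)² = 625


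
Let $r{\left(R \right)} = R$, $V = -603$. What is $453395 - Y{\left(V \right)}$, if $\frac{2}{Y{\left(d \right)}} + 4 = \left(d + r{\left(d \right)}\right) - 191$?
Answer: $\frac{635206397}{1401} \approx 4.534 \cdot 10^{5}$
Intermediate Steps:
$Y{\left(d \right)} = \frac{2}{-195 + 2 d}$ ($Y{\left(d \right)} = \frac{2}{-4 + \left(\left(d + d\right) - 191\right)} = \frac{2}{-4 + \left(2 d - 191\right)} = \frac{2}{-4 + \left(-191 + 2 d\right)} = \frac{2}{-195 + 2 d}$)
$453395 - Y{\left(V \right)} = 453395 - \frac{2}{-195 + 2 \left(-603\right)} = 453395 - \frac{2}{-195 - 1206} = 453395 - \frac{2}{-1401} = 453395 - 2 \left(- \frac{1}{1401}\right) = 453395 - - \frac{2}{1401} = 453395 + \frac{2}{1401} = \frac{635206397}{1401}$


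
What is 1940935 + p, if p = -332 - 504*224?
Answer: 1827707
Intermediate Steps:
p = -113228 (p = -332 - 112896 = -113228)
1940935 + p = 1940935 - 113228 = 1827707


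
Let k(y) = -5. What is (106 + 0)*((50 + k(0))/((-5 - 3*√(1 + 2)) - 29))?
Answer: -162180/1129 + 14310*√3/1129 ≈ -121.70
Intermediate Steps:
(106 + 0)*((50 + k(0))/((-5 - 3*√(1 + 2)) - 29)) = (106 + 0)*((50 - 5)/((-5 - 3*√(1 + 2)) - 29)) = 106*(45/((-5 - 3*√3) - 29)) = 106*(45/(-34 - 3*√3)) = 4770/(-34 - 3*√3)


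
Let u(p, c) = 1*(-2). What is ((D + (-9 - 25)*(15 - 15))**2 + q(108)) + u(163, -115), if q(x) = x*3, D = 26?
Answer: 998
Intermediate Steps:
q(x) = 3*x
u(p, c) = -2
((D + (-9 - 25)*(15 - 15))**2 + q(108)) + u(163, -115) = ((26 + (-9 - 25)*(15 - 15))**2 + 3*108) - 2 = ((26 - 34*0)**2 + 324) - 2 = ((26 + 0)**2 + 324) - 2 = (26**2 + 324) - 2 = (676 + 324) - 2 = 1000 - 2 = 998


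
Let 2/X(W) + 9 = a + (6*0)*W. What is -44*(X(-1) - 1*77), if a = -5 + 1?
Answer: 44132/13 ≈ 3394.8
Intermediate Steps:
a = -4
X(W) = -2/13 (X(W) = 2/(-9 + (-4 + (6*0)*W)) = 2/(-9 + (-4 + 0*W)) = 2/(-9 + (-4 + 0)) = 2/(-9 - 4) = 2/(-13) = 2*(-1/13) = -2/13)
-44*(X(-1) - 1*77) = -44*(-2/13 - 1*77) = -44*(-2/13 - 77) = -44*(-1003/13) = 44132/13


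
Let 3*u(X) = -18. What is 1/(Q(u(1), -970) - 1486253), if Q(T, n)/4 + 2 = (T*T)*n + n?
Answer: -1/1629821 ≈ -6.1356e-7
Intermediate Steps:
u(X) = -6 (u(X) = (⅓)*(-18) = -6)
Q(T, n) = -8 + 4*n + 4*n*T² (Q(T, n) = -8 + 4*((T*T)*n + n) = -8 + 4*(T²*n + n) = -8 + 4*(n*T² + n) = -8 + 4*(n + n*T²) = -8 + (4*n + 4*n*T²) = -8 + 4*n + 4*n*T²)
1/(Q(u(1), -970) - 1486253) = 1/((-8 + 4*(-970) + 4*(-970)*(-6)²) - 1486253) = 1/((-8 - 3880 + 4*(-970)*36) - 1486253) = 1/((-8 - 3880 - 139680) - 1486253) = 1/(-143568 - 1486253) = 1/(-1629821) = -1/1629821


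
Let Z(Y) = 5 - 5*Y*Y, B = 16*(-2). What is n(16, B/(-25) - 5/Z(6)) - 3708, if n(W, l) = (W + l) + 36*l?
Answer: -637627/175 ≈ -3643.6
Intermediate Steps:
B = -32
Z(Y) = 5 - 5*Y**2
n(W, l) = W + 37*l
n(16, B/(-25) - 5/Z(6)) - 3708 = (16 + 37*(-32/(-25) - 5/(5 - 5*6**2))) - 3708 = (16 + 37*(-32*(-1/25) - 5/(5 - 5*36))) - 3708 = (16 + 37*(32/25 - 5/(5 - 180))) - 3708 = (16 + 37*(32/25 - 5/(-175))) - 3708 = (16 + 37*(32/25 - 5*(-1/175))) - 3708 = (16 + 37*(32/25 + 1/35)) - 3708 = (16 + 37*(229/175)) - 3708 = (16 + 8473/175) - 3708 = 11273/175 - 3708 = -637627/175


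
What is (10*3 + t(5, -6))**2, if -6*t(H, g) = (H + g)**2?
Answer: 32041/36 ≈ 890.03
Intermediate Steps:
t(H, g) = -(H + g)**2/6
(10*3 + t(5, -6))**2 = (10*3 - (5 - 6)**2/6)**2 = (30 - 1/6*(-1)**2)**2 = (30 - 1/6*1)**2 = (30 - 1/6)**2 = (179/6)**2 = 32041/36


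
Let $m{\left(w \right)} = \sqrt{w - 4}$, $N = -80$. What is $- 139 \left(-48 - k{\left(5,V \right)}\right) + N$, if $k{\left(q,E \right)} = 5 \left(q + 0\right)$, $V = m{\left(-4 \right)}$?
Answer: $10067$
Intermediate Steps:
$m{\left(w \right)} = \sqrt{-4 + w}$
$V = 2 i \sqrt{2}$ ($V = \sqrt{-4 - 4} = \sqrt{-8} = 2 i \sqrt{2} \approx 2.8284 i$)
$k{\left(q,E \right)} = 5 q$
$- 139 \left(-48 - k{\left(5,V \right)}\right) + N = - 139 \left(-48 - 5 \cdot 5\right) - 80 = - 139 \left(-48 - 25\right) - 80 = \left(-139\right) \left(-73\right) - 80 = 10147 - 80 = 10067$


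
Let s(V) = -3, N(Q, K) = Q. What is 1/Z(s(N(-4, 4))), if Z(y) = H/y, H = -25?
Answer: 3/25 ≈ 0.12000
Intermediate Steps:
Z(y) = -25/y
1/Z(s(N(-4, 4))) = 1/(-25/(-3)) = 1/(-25*(-⅓)) = 1/(25/3) = 3/25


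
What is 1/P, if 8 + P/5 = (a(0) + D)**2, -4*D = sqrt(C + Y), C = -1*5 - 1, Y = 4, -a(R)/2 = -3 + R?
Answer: 8*I/(5*(24*sqrt(2) + 223*I)) ≈ 0.0070124 + 0.0010673*I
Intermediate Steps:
a(R) = 6 - 2*R (a(R) = -2*(-3 + R) = 6 - 2*R)
C = -6 (C = -5 - 1 = -6)
D = -I*sqrt(2)/4 (D = -sqrt(-6 + 4)/4 = -I*sqrt(2)/4 ≈ -0.35355*I)
P = -40 + 5*(6 - I*sqrt(2)/4)**2 (P = -40 + 5*((6 - 2*0) - I*sqrt(2)/4)**2 = -40 + 5*((6 + 0) - I*sqrt(2)/4)**2 = -40 + 5*(6 - I*sqrt(2)/4)**2 ≈ 139.38 - 21.213*I)
1/P = 1/(1115/8 - 15*I*sqrt(2))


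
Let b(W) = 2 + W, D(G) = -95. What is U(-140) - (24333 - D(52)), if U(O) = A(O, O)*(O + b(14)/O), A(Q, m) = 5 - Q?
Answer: -313212/7 ≈ -44745.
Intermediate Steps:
U(O) = (5 - O)*(O + 16/O) (U(O) = (5 - O)*(O + (2 + 14)/O) = (5 - O)*(O + 16/O))
U(-140) - (24333 - D(52)) = -1*(-5 - 140)*(16 + (-140)**2)/(-140) - (24333 - 1*(-95)) = -1*(-1/140)*(-145)*(16 + 19600) - (24333 + 95) = -1*(-1/140)*(-145)*19616 - 1*24428 = -142216/7 - 24428 = -313212/7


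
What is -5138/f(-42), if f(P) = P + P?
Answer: 367/6 ≈ 61.167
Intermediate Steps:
f(P) = 2*P
-5138/f(-42) = -5138/(2*(-42)) = -5138/(-84) = -5138*(-1/84) = 367/6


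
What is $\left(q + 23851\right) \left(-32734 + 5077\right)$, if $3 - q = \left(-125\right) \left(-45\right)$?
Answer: $-504159453$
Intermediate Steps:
$q = -5622$ ($q = 3 - \left(-125\right) \left(-45\right) = 3 - 5625 = -5622$)
$\left(q + 23851\right) \left(-32734 + 5077\right) = \left(-5622 + 23851\right) \left(-32734 + 5077\right) = 18229 \left(-27657\right) = -504159453$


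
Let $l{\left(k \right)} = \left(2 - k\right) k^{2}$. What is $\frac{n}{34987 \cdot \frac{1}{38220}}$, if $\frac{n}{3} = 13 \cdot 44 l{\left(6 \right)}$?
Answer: $- \frac{9444314880}{34987} \approx -2.6994 \cdot 10^{5}$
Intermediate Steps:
$l{\left(k \right)} = k^{2} \left(2 - k\right)$
$n = -247104$ ($n = 3 \cdot 13 \cdot 44 \cdot 6^{2} \left(2 - 6\right) = 3 \cdot 572 \cdot 36 \left(2 - 6\right) = 3 \cdot 572 \cdot 36 \left(-4\right) = 3 \cdot 572 \left(-144\right) = 3 \left(-82368\right) = -247104$)
$\frac{n}{34987 \cdot \frac{1}{38220}} = - \frac{247104}{34987 \cdot \frac{1}{38220}} = - \frac{247104}{\frac{34987}{38220}} = \left(-247104\right) \frac{38220}{34987} = - \frac{9444314880}{34987}$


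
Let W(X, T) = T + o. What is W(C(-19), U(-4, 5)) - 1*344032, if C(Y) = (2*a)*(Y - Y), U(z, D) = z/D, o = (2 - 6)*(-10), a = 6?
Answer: -1719964/5 ≈ -3.4399e+5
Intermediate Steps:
o = 40 (o = -4*(-10) = 40)
C(Y) = 0 (C(Y) = (2*6)*(Y - Y) = 12*0 = 0)
W(X, T) = 40 + T (W(X, T) = T + 40 = 40 + T)
W(C(-19), U(-4, 5)) - 1*344032 = (40 - 4/5) - 1*344032 = (40 - 4*⅕) - 344032 = (40 - ⅘) - 344032 = 196/5 - 344032 = -1719964/5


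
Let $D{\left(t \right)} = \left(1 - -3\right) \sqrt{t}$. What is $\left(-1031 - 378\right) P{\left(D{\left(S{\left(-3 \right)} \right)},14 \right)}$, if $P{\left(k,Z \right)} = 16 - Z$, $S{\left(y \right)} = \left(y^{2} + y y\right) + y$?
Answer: $-2818$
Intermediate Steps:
$S{\left(y \right)} = y + 2 y^{2}$ ($S{\left(y \right)} = \left(y^{2} + y^{2}\right) + y = 2 y^{2} + y = y + 2 y^{2}$)
$D{\left(t \right)} = 4 \sqrt{t}$ ($D{\left(t \right)} = \left(1 + 3\right) \sqrt{t} = 4 \sqrt{t}$)
$\left(-1031 - 378\right) P{\left(D{\left(S{\left(-3 \right)} \right)},14 \right)} = \left(-1031 - 378\right) \left(16 - 14\right) = - 1409 \left(16 - 14\right) = \left(-1409\right) 2 = -2818$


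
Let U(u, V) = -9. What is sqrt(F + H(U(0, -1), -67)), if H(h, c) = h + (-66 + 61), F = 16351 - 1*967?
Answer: sqrt(15370) ≈ 123.98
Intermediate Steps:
F = 15384 (F = 16351 - 967 = 15384)
H(h, c) = -5 + h (H(h, c) = h - 5 = -5 + h)
sqrt(F + H(U(0, -1), -67)) = sqrt(15384 + (-5 - 9)) = sqrt(15384 - 14) = sqrt(15370)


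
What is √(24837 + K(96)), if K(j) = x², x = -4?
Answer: √24853 ≈ 157.65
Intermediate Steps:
K(j) = 16 (K(j) = (-4)² = 16)
√(24837 + K(96)) = √(24837 + 16) = √24853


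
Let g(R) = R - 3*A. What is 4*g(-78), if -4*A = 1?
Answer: -309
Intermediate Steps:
A = -1/4 (A = -1/4*1 = -1/4 ≈ -0.25000)
g(R) = 3/4 + R (g(R) = R - 3*(-1/4) = R + 3/4 = 3/4 + R)
4*g(-78) = 4*(3/4 - 78) = 4*(-309/4) = -309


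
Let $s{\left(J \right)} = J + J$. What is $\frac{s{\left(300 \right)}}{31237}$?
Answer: $\frac{600}{31237} \approx 0.019208$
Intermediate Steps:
$s{\left(J \right)} = 2 J$
$\frac{s{\left(300 \right)}}{31237} = \frac{2 \cdot 300}{31237} = 600 \cdot \frac{1}{31237} = \frac{600}{31237}$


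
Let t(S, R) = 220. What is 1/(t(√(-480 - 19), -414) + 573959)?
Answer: 1/574179 ≈ 1.7416e-6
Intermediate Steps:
1/(t(√(-480 - 19), -414) + 573959) = 1/(220 + 573959) = 1/574179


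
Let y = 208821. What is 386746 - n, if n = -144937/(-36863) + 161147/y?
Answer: 2977044978945020/7697768523 ≈ 3.8674e+5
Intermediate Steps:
n = 36206251138/7697768523 (n = -144937/(-36863) + 161147/208821 = -144937*(-1/36863) + 161147*(1/208821) = 144937/36863 + 161147/208821 = 36206251138/7697768523 ≈ 4.7035)
386746 - n = 386746 - 1*36206251138/7697768523 = 386746 - 36206251138/7697768523 = 2977044978945020/7697768523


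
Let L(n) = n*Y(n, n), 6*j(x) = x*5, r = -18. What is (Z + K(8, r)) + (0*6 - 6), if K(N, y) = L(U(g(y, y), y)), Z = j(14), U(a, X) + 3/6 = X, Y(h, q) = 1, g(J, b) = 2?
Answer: -77/6 ≈ -12.833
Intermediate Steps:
U(a, X) = -½ + X
j(x) = 5*x/6 (j(x) = (x*5)/6 = (5*x)/6 = 5*x/6)
Z = 35/3 (Z = (⅚)*14 = 35/3 ≈ 11.667)
L(n) = n (L(n) = n*1 = n)
K(N, y) = -½ + y
(Z + K(8, r)) + (0*6 - 6) = (35/3 + (-½ - 18)) + (0*6 - 6) = (35/3 - 37/2) + (0 - 6) = -41/6 - 6 = -77/6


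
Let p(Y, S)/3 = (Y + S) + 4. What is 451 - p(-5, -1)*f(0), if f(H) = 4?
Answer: 475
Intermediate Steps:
p(Y, S) = 12 + 3*S + 3*Y (p(Y, S) = 3*((Y + S) + 4) = 3*((S + Y) + 4) = 3*(4 + S + Y) = 12 + 3*S + 3*Y)
451 - p(-5, -1)*f(0) = 451 - (12 + 3*(-1) + 3*(-5))*4 = 451 - (12 - 3 - 15)*4 = 451 - (-6)*4 = 451 - 1*(-24) = 451 + 24 = 475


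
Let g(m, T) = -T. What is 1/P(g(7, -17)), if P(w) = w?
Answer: 1/17 ≈ 0.058824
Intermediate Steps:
1/P(g(7, -17)) = 1/(-1*(-17)) = 1/17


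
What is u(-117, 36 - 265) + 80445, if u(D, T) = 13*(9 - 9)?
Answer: 80445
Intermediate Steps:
u(D, T) = 0 (u(D, T) = 13*0 = 0)
u(-117, 36 - 265) + 80445 = 0 + 80445 = 80445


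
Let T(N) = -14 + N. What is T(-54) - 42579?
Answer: -42647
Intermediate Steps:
T(-54) - 42579 = (-14 - 54) - 42579 = -68 - 42579 = -42647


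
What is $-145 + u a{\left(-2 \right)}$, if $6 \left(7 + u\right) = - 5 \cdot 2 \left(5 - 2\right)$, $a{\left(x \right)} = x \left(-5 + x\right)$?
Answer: $-313$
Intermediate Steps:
$u = -12$ ($u = -7 + \frac{\left(-5\right) 2 \left(5 - 2\right)}{6} = -7 + \frac{\left(-5\right) 2 \cdot 3}{6} = -7 + \frac{\left(-5\right) 6}{6} = -7 + \frac{1}{6} \left(-30\right) = -7 - 5 = -12$)
$-145 + u a{\left(-2 \right)} = -145 - 12 \left(- 2 \left(-5 - 2\right)\right) = -145 - 12 \left(\left(-2\right) \left(-7\right)\right) = -145 - 168 = -313$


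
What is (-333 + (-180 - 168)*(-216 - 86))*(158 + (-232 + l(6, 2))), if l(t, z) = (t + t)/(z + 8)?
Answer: -38133732/5 ≈ -7.6267e+6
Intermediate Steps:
l(t, z) = 2*t/(8 + z) (l(t, z) = (2*t)/(8 + z) = 2*t/(8 + z))
(-333 + (-180 - 168)*(-216 - 86))*(158 + (-232 + l(6, 2))) = (-333 + (-180 - 168)*(-216 - 86))*(158 + (-232 + 2*6/(8 + 2))) = (-333 - 348*(-302))*(158 + (-232 + 2*6/10)) = (-333 + 105096)*(158 + (-232 + 2*6*(⅒))) = 104763*(158 + (-232 + 6/5)) = 104763*(158 - 1154/5) = 104763*(-364/5) = -38133732/5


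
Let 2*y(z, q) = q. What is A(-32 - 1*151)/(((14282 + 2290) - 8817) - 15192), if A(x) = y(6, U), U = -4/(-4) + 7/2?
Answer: -3/9916 ≈ -0.00030254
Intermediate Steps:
U = 9/2 (U = -4*(-¼) + 7*(½) = 1 + 7/2 = 9/2 ≈ 4.5000)
y(z, q) = q/2
A(x) = 9/4 (A(x) = (½)*(9/2) = 9/4)
A(-32 - 1*151)/(((14282 + 2290) - 8817) - 15192) = 9/(4*(((14282 + 2290) - 8817) - 15192)) = 9/(4*((16572 - 8817) - 15192)) = 9/(4*(7755 - 15192)) = (9/4)/(-7437) = (9/4)*(-1/7437) = -3/9916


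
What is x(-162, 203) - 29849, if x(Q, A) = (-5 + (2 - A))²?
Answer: 12587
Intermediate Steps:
x(Q, A) = (-3 - A)²
x(-162, 203) - 29849 = (3 + 203)² - 29849 = 206² - 29849 = 42436 - 29849 = 12587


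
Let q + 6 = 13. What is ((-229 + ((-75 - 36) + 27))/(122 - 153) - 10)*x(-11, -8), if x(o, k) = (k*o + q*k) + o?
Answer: 63/31 ≈ 2.0323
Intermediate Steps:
q = 7 (q = -6 + 13 = 7)
x(o, k) = o + 7*k + k*o (x(o, k) = (k*o + 7*k) + o = (7*k + k*o) + o = o + 7*k + k*o)
((-229 + ((-75 - 36) + 27))/(122 - 153) - 10)*x(-11, -8) = ((-229 + ((-75 - 36) + 27))/(122 - 153) - 10)*(-11 + 7*(-8) - 8*(-11)) = ((-229 + (-111 + 27))/(-31) - 10)*(-11 - 56 + 88) = ((-229 - 84)*(-1/31) - 10)*21 = (-313*(-1/31) - 10)*21 = (313/31 - 10)*21 = (3/31)*21 = 63/31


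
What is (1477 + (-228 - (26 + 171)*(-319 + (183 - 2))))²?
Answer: 808549225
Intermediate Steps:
(1477 + (-228 - (26 + 171)*(-319 + (183 - 2))))² = (1477 + (-228 - 197*(-319 + 181)))² = (1477 + (-228 - 197*(-138)))² = (1477 + (-228 - 1*(-27186)))² = (1477 + (-228 + 27186))² = (1477 + 26958)² = 28435² = 808549225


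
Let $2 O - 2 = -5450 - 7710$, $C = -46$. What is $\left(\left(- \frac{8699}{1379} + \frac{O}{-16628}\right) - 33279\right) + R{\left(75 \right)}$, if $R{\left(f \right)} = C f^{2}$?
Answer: $- \frac{6696364048879}{22930012} \approx -2.9204 \cdot 10^{5}$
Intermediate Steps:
$O = -6579$ ($O = 1 + \frac{-5450 - 7710}{2} = 1 + \frac{1}{2} \left(-13160\right) = 1 - 6580 = -6579$)
$R{\left(f \right)} = - 46 f^{2}$
$\left(\left(- \frac{8699}{1379} + \frac{O}{-16628}\right) - 33279\right) + R{\left(75 \right)} = \left(\left(- \frac{8699}{1379} - \frac{6579}{-16628}\right) - 33279\right) - 46 \cdot 75^{2} = \left(\left(\left(-8699\right) \frac{1}{1379} - - \frac{6579}{16628}\right) - 33279\right) - 258750 = \left(\left(- \frac{8699}{1379} + \frac{6579}{16628}\right) - 33279\right) - 258750 = \left(- \frac{135574531}{22930012} - 33279\right) - 258750 = - \frac{763223443879}{22930012} - 258750 = - \frac{6696364048879}{22930012}$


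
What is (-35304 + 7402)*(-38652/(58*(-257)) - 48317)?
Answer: 10047155147050/7453 ≈ 1.3481e+9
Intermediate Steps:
(-35304 + 7402)*(-38652/(58*(-257)) - 48317) = -27902*(-38652/(-14906) - 48317) = -27902*(-38652*(-1/14906) - 48317) = -27902*(19326/7453 - 48317) = -27902*(-360087275/7453) = 10047155147050/7453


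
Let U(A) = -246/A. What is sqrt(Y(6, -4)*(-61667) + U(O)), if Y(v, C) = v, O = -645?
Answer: 2*I*sqrt(4275831205)/215 ≈ 608.28*I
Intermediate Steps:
sqrt(Y(6, -4)*(-61667) + U(O)) = sqrt(6*(-61667) - 246/(-645)) = sqrt(-370002 - 246*(-1/645)) = sqrt(-370002 + 82/215) = sqrt(-79550348/215) = 2*I*sqrt(4275831205)/215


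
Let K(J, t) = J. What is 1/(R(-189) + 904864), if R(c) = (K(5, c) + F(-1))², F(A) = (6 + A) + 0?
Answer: 1/904964 ≈ 1.1050e-6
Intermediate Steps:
F(A) = 6 + A
R(c) = 100 (R(c) = (5 + (6 - 1))² = (5 + 5)² = 10² = 100)
1/(R(-189) + 904864) = 1/(100 + 904864) = 1/904964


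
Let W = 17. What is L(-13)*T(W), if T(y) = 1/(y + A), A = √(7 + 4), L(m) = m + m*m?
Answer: 1326/139 - 78*√11/139 ≈ 7.6784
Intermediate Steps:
L(m) = m + m²
A = √11 ≈ 3.3166
T(y) = 1/(y + √11)
L(-13)*T(W) = (-13*(1 - 13))/(17 + √11) = (-13*(-12))/(17 + √11) = 156/(17 + √11)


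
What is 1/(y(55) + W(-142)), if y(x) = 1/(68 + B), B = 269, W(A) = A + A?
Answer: -337/95707 ≈ -0.0035212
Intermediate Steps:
W(A) = 2*A
y(x) = 1/337 (y(x) = 1/(68 + 269) = 1/337)
1/(y(55) + W(-142)) = 1/(1/337 + 2*(-142)) = 1/(1/337 - 284) = 1/(-95707/337) = -337/95707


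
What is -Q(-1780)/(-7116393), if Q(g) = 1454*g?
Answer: -2588120/7116393 ≈ -0.36368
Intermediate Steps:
-Q(-1780)/(-7116393) = -1454*(-1780)/(-7116393) = -(-2588120)*(-1)/7116393 = -1*2588120/7116393 = -2588120/7116393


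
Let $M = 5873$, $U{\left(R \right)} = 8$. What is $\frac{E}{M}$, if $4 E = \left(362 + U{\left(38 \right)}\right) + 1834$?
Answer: $\frac{551}{5873} \approx 0.093819$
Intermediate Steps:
$E = 551$ ($E = \frac{\left(362 + 8\right) + 1834}{4} = \frac{370 + 1834}{4} = \frac{1}{4} \cdot 2204 = 551$)
$\frac{E}{M} = \frac{551}{5873}$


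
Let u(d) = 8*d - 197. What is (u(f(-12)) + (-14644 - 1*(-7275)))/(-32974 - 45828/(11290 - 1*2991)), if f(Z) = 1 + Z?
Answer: 31760273/136848527 ≈ 0.23208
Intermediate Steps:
u(d) = -197 + 8*d
(u(f(-12)) + (-14644 - 1*(-7275)))/(-32974 - 45828/(11290 - 1*2991)) = ((-197 + 8*(1 - 12)) + (-14644 - 1*(-7275)))/(-32974 - 45828/(11290 - 1*2991)) = ((-197 + 8*(-11)) + (-14644 + 7275))/(-32974 - 45828/(11290 - 2991)) = ((-197 - 88) - 7369)/(-32974 - 45828/8299) = (-285 - 7369)/(-32974 - 45828*1/8299) = -7654/(-32974 - 45828/8299) = -7654/(-273697054/8299) = -7654*(-8299/273697054) = 31760273/136848527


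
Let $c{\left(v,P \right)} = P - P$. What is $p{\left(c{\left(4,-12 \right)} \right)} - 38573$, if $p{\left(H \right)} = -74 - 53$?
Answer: $-38700$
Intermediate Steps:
$c{\left(v,P \right)} = 0$
$p{\left(H \right)} = -127$
$p{\left(c{\left(4,-12 \right)} \right)} - 38573 = -127 - 38573 = -38700$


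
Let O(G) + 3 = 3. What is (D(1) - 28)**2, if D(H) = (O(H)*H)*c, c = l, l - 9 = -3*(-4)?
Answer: 784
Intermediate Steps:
l = 21 (l = 9 - 3*(-4) = 9 + 12 = 21)
O(G) = 0 (O(G) = -3 + 3 = 0)
c = 21
D(H) = 0 (D(H) = (0*H)*21 = 0*21 = 0)
(D(1) - 28)**2 = (0 - 28)**2 = (-28)**2 = 784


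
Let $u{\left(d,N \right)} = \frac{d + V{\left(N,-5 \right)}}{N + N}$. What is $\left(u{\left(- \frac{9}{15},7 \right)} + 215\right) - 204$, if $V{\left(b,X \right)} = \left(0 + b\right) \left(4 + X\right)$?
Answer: $\frac{366}{35} \approx 10.457$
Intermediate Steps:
$V{\left(b,X \right)} = b \left(4 + X\right)$
$u{\left(d,N \right)} = \frac{d - N}{2 N}$ ($u{\left(d,N \right)} = \frac{d + N \left(4 - 5\right)}{N + N} = \frac{d + N \left(-1\right)}{2 N} = \left(d - N\right) \frac{1}{2 N} = \frac{d - N}{2 N}$)
$\left(u{\left(- \frac{9}{15},7 \right)} + 215\right) - 204 = \left(\frac{- \frac{9}{15} - 7}{2 \cdot 7} + 215\right) - 204 = \left(\frac{1}{2} \cdot \frac{1}{7} \left(\left(-9\right) \frac{1}{15} - 7\right) + 215\right) - 204 = \left(\frac{1}{2} \cdot \frac{1}{7} \left(- \frac{3}{5} - 7\right) + 215\right) - 204 = \left(\frac{1}{2} \cdot \frac{1}{7} \left(- \frac{38}{5}\right) + 215\right) - 204 = \left(- \frac{19}{35} + 215\right) - 204 = \frac{7506}{35} - 204 = \frac{366}{35}$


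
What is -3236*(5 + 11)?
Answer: -51776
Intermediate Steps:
-3236*(5 + 11) = -3236*16 = -51776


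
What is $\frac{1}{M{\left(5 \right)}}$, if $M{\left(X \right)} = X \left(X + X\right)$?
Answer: $\frac{1}{50} \approx 0.02$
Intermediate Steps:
$M{\left(X \right)} = 2 X^{2}$ ($M{\left(X \right)} = X 2 X = 2 X^{2}$)
$\frac{1}{M{\left(5 \right)}} = \frac{1}{2 \cdot 5^{2}} = \frac{1}{2 \cdot 25} = \frac{1}{50}$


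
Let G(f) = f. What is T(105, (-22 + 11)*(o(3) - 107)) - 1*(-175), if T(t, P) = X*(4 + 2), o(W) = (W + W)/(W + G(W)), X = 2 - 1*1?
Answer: 181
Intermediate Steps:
X = 1 (X = 2 - 1 = 1)
o(W) = 1 (o(W) = (W + W)/(W + W) = (2*W)/((2*W)) = (2*W)*(1/(2*W)) = 1)
T(t, P) = 6 (T(t, P) = 1*(4 + 2) = 1*6 = 6)
T(105, (-22 + 11)*(o(3) - 107)) - 1*(-175) = 6 - 1*(-175) = 6 + 175 = 181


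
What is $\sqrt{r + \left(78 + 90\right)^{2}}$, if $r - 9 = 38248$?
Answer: $\sqrt{66481} \approx 257.84$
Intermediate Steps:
$r = 38257$ ($r = 9 + 38248 = 38257$)
$\sqrt{r + \left(78 + 90\right)^{2}} = \sqrt{38257 + \left(78 + 90\right)^{2}} = \sqrt{38257 + 168^{2}} = \sqrt{38257 + 28224} = \sqrt{66481}$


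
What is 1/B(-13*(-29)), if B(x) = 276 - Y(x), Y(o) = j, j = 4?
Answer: 1/272 ≈ 0.0036765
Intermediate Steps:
Y(o) = 4
B(x) = 272 (B(x) = 276 - 1*4 = 276 - 4 = 272)
1/B(-13*(-29)) = 1/272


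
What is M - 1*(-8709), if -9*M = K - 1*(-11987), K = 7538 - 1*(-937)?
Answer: 57919/9 ≈ 6435.4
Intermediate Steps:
K = 8475 (K = 7538 + 937 = 8475)
M = -20462/9 (M = -(8475 - 1*(-11987))/9 = -(8475 + 11987)/9 = -⅑*20462 = -20462/9 ≈ -2273.6)
M - 1*(-8709) = -20462/9 - 1*(-8709) = -20462/9 + 8709 = 57919/9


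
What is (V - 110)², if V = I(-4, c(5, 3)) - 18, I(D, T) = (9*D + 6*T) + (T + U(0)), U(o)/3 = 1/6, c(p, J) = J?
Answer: 81225/4 ≈ 20306.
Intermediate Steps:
U(o) = ½ (U(o) = 3/6 = 3*(⅙) = ½)
I(D, T) = ½ + 7*T + 9*D (I(D, T) = (9*D + 6*T) + (T + ½) = (6*T + 9*D) + (½ + T) = ½ + 7*T + 9*D)
V = -65/2 (V = (½ + 7*3 + 9*(-4)) - 18 = (½ + 21 - 36) - 18 = -29/2 - 18 = -65/2 ≈ -32.500)
(V - 110)² = (-65/2 - 110)² = (-285/2)² = 81225/4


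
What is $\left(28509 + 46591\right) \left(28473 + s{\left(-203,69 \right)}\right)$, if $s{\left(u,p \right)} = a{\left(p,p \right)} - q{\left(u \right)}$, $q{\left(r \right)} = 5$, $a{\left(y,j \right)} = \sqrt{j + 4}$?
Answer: $2137946800 + 75100 \sqrt{73} \approx 2.1386 \cdot 10^{9}$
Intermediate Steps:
$a{\left(y,j \right)} = \sqrt{4 + j}$
$s{\left(u,p \right)} = -5 + \sqrt{4 + p}$ ($s{\left(u,p \right)} = \sqrt{4 + p} - 5 = -5 + \sqrt{4 + p}$)
$\left(28509 + 46591\right) \left(28473 + s{\left(-203,69 \right)}\right) = \left(28509 + 46591\right) \left(28473 - \left(5 - \sqrt{4 + 69}\right)\right) = 75100 \left(28473 - \left(5 - \sqrt{73}\right)\right) = 75100 \left(28468 + \sqrt{73}\right) = 2137946800 + 75100 \sqrt{73}$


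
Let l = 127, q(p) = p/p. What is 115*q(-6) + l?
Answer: 242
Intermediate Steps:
q(p) = 1
115*q(-6) + l = 115*1 + 127 = 115 + 127 = 242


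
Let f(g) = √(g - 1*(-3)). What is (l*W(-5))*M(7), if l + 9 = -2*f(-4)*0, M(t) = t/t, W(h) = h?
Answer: 45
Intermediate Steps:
f(g) = √(3 + g) (f(g) = √(g + 3) = √(3 + g))
M(t) = 1
l = -9 (l = -9 - 2*√(3 - 4)*0 = -9 - 2*√(-1)*0 = -9 - 2*I*0 = -9 - 1*0 = -9 + 0 = -9)
(l*W(-5))*M(7) = -9*(-5)*1 = 45*1 = 45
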